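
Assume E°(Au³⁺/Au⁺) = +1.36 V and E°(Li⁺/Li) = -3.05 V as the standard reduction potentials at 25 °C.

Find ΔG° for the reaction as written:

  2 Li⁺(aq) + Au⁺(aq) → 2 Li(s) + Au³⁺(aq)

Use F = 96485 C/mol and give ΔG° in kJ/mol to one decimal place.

+851.0 kJ/mol

As written, Li⁺/Li is reduced (cathode) and Au³⁺/Au⁺ is oxidised (anode), so E°cell = (-3.05) − (+1.36) = -4.41 V.
Balancing electrons gives n = 2.
ΔG° = −nFE° = −(2)(96485)(-4.41) = 850,998 J = +851.0 kJ/mol.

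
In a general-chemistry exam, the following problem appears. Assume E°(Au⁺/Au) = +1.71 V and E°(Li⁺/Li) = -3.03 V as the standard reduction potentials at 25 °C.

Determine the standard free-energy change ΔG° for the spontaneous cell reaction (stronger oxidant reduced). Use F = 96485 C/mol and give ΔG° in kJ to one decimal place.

Au⁺/Au (E° = +1.71 V) is the cathode; Li⁺/Li (E° = -3.03 V) is the anode, so E°cell = +4.74 V.
Balancing electrons gives n = 1 (lcm of 1 and 1).
ΔG° = −nFE° = −(1)(96485)(+4.74) = -457,339 J = -457.3 kJ.

-457.3 kJ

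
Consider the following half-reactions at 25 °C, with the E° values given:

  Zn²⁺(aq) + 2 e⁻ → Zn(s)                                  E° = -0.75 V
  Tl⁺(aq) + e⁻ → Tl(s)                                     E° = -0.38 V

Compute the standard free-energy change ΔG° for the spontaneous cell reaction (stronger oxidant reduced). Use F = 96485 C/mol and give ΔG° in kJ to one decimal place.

-71.4 kJ

Tl⁺/Tl (E° = -0.38 V) is the cathode; Zn²⁺/Zn (E° = -0.75 V) is the anode, so E°cell = +0.37 V.
Balancing electrons gives n = 2 (lcm of 1 and 2).
ΔG° = −nFE° = −(2)(96485)(+0.37) = -71,399 J = -71.4 kJ.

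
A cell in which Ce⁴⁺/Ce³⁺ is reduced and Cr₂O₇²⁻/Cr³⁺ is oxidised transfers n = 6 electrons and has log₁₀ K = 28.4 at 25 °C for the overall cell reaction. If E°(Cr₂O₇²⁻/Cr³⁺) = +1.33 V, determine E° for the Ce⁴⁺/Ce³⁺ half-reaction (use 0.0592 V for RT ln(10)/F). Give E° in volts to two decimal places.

E°cell = (0.0592/n)·log K = (0.0592/6)(28.4) = +0.280 V.
Since Ce⁴⁺/Ce³⁺ is the cathode and Cr₂O₇²⁻/Cr³⁺ the anode, E°cell = E°(Ce⁴⁺/Ce³⁺) − E°(Cr₂O₇²⁻/Cr³⁺).
So E°(Ce⁴⁺/Ce³⁺) = E°cell + E°(Cr₂O₇²⁻/Cr³⁺) = +0.280 + (+1.33) = +1.61 V.

+1.61 V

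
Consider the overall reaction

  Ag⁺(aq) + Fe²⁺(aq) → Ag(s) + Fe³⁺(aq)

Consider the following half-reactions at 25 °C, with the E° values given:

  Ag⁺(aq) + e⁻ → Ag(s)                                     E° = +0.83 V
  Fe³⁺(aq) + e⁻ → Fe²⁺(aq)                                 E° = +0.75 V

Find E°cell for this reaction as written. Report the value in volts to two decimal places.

+0.08 V

The Ag⁺/Ag couple has the higher reduction potential, so it is the cathode; Fe³⁺/Fe²⁺ is oxidised at the anode.
E°cell = E°(cathode) − E°(anode) = (+0.83) − (+0.75) = +0.08 V.
Since E°cell > 0, the reaction is spontaneous under standard conditions.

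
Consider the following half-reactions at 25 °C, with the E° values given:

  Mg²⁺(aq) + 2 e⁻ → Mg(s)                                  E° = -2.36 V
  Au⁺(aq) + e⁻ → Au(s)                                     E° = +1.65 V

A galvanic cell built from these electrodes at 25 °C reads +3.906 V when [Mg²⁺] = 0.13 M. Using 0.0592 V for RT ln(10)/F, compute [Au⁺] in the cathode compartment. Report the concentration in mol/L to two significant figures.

Au⁺/Au is the cathode, Mg²⁺/Mg the anode: E°cell = +4.01 V, n = 2.
Overall reaction: 2 Au⁺(aq) + Mg(s) → 2 Au(s) + Mg²⁺(aq); Q = [Mg²⁺]^1/[Au⁺]^2.
From E = E° − (0.0592/n) log Q: log Q = (E° − E)·n/0.0592 = (+4.01 − (+3.906))·2/0.0592 = 3.5135.
So 2·log[Au⁺] = 1·log(0.13) − log Q = -0.8861 − (3.5135) = -4.3996; log[Au⁺] = -4.3996 / 2 = -2.1998; [Au⁺] = 10^(-2.1998) ≈ 0.0063 M.

0.0063 M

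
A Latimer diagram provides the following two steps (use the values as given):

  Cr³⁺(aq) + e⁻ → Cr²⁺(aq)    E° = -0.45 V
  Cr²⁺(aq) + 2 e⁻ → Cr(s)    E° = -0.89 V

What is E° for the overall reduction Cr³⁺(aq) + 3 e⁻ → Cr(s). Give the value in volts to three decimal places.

-0.743 V

Adding the free-energy changes (−nFE°) of the two steps gives −n₃FE°₃ = −n₁FE°₁ − n₂FE°₂.
E°₃ = (1×-0.45 + 2×-0.89) / 3 = (-2.230) / 3 = -0.743 V.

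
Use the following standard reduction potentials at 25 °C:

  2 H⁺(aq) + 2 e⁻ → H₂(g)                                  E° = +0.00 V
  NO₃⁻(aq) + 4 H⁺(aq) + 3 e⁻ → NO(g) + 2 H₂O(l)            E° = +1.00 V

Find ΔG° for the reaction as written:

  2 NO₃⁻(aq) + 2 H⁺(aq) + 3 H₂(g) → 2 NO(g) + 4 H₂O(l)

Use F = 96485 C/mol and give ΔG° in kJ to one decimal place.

As written, NO₃⁻/NO is reduced (cathode) and H⁺/H₂ is oxidised (anode), so E°cell = (+1.00) − (+0.00) = +1.00 V.
Balancing electrons gives n = 6.
ΔG° = −nFE° = −(6)(96485)(+1.00) = -578,910 J = -578.9 kJ.

-578.9 kJ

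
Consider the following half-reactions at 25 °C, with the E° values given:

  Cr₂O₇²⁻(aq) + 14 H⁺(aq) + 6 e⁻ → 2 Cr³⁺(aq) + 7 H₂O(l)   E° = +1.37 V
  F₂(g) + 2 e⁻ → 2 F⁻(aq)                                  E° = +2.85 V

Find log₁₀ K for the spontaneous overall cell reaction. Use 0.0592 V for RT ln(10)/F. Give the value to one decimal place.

Cathode: F₂/F⁻; anode: Cr₂O₇²⁻/Cr³⁺. E°cell = +1.48 V, n = 6.
log K = nE°cell / 0.0592 = (6)(+1.48) / 0.0592 = 150.0.

150.0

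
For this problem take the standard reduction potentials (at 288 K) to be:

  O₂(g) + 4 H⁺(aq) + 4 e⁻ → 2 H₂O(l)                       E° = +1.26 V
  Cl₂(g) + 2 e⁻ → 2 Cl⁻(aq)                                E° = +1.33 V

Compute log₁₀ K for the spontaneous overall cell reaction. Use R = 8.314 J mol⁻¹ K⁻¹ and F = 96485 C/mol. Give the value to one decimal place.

Cathode: Cl₂/Cl⁻; anode: O₂/H₂O. E°cell = (+1.33) − (+1.26) = +0.07 V, with n = 4.
ΔG° = −nFE° = −RT ln K, so ln K = nFE°/(RT) = (4)(96485)(+0.07) / ((8.314)(288)) = 11.283.
log₁₀ K = 11.283 / ln 10 = 4.9.

4.9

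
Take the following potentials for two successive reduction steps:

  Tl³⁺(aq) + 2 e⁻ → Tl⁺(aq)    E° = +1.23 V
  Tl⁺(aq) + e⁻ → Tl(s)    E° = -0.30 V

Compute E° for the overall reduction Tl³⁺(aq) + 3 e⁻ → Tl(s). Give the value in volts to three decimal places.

+0.720 V

Standard free energies of sequential steps add: ΔG°₃ = ΔG°₁ + ΔG°₂, so n₃E°₃ = n₁E°₁ + n₂E°₂.
E°₃ = (2×+1.23 + 1×-0.30) / 3 = (+2.160) / 3 = +0.720 V.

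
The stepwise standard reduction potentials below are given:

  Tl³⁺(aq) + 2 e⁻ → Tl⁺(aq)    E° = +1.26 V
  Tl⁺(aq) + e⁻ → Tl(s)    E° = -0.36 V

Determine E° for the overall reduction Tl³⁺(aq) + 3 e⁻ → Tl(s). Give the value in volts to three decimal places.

Standard free energies of sequential steps add: ΔG°₃ = ΔG°₁ + ΔG°₂, so n₃E°₃ = n₁E°₁ + n₂E°₂.
E°₃ = (2×+1.26 + 1×-0.36) / 3 = (+2.160) / 3 = +0.720 V.

+0.720 V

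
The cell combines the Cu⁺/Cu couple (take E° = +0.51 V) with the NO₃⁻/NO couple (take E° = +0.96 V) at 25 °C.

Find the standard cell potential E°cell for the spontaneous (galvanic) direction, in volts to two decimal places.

+0.45 V

The NO₃⁻/NO couple has the higher reduction potential, so it is the cathode; Cu⁺/Cu is oxidised at the anode.
E°cell = E°(cathode) − E°(anode) = (+0.96) − (+0.51) = +0.45 V.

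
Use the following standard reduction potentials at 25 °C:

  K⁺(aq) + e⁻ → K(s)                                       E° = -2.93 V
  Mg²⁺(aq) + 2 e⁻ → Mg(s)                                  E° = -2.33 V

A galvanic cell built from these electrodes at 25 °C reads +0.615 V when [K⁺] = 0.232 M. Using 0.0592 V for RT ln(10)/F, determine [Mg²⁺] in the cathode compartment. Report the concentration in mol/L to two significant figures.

Mg²⁺/Mg is the cathode, K⁺/K the anode: E°cell = +0.60 V, n = 2.
Overall reaction: Mg²⁺(aq) + 2 K(s) → Mg(s) + 2 K⁺(aq); Q = [K⁺]^2/[Mg²⁺]^1.
From E = E° − (0.0592/n) log Q: log Q = (E° − E)·n/0.0592 = (+0.60 − (+0.615))·2/0.0592 = -0.5068.
So 1·log[Mg²⁺] = 2·log(0.232) − log Q = -1.2690 − (-0.5068) = -0.7622; [Mg²⁺] = 10^(-0.7622) ≈ 0.17 M.

0.17 M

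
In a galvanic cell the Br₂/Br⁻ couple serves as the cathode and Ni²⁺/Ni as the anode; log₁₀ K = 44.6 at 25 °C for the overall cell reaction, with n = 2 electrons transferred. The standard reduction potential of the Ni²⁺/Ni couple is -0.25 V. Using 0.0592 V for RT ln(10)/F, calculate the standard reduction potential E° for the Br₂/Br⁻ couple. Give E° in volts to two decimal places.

E°cell = (0.0592/n)·log K = (0.0592/2)(44.6) = +1.320 V.
Since Br₂/Br⁻ is the cathode and Ni²⁺/Ni the anode, E°cell = E°(Br₂/Br⁻) − E°(Ni²⁺/Ni).
So E°(Br₂/Br⁻) = E°cell + E°(Ni²⁺/Ni) = +1.320 + (-0.25) = +1.07 V.

+1.07 V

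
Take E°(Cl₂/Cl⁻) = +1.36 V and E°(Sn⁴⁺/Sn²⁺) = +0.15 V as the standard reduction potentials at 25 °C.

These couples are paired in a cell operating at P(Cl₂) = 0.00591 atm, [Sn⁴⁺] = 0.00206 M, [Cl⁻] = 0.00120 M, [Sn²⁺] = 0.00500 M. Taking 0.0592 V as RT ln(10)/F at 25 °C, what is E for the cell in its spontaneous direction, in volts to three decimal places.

Cl₂/Cl⁻ is the cathode (higher E°), Sn⁴⁺/Sn²⁺ the anode: E°cell = +1.36 − (+0.15) = +1.21 V, n = 2.
Overall: Cl₂(g) + Sn²⁺(aq) → 2 Cl⁻(aq) + Sn⁴⁺(aq)
Q = [Cl⁻]^2·[Sn⁴⁺] / (P(Cl₂)·[Sn²⁺]); log Q = -3.998.
E = E° − (0.0592/n) log Q = +1.21 − (0.0592/2)(-3.998) = +1.328 V.

+1.328 V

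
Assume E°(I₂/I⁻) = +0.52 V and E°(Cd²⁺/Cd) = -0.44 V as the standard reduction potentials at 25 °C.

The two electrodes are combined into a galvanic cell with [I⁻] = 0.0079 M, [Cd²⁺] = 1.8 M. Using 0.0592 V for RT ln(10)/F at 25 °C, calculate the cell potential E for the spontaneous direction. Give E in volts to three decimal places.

I₂/I⁻ is the cathode (higher E°), Cd²⁺/Cd the anode: E°cell = +0.52 − (-0.44) = +0.96 V, n = 2.
Overall: I₂(s) + Cd(s) → 2 I⁻(aq) + Cd²⁺(aq)
Q = [I⁻]^2·[Cd²⁺]; log Q = -3.949.
E = E° − (0.0592/n) log Q = +0.96 − (0.0592/2)(-3.949) = +1.077 V.

+1.077 V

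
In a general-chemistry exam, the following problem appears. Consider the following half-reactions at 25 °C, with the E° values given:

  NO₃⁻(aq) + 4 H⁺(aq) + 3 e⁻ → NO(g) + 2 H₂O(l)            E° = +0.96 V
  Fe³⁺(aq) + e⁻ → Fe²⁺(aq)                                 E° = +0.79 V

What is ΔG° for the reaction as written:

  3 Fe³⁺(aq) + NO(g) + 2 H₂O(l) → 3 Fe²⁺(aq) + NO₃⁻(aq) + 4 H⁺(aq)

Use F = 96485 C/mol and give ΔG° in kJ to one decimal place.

+49.2 kJ

As written, Fe³⁺/Fe²⁺ is reduced (cathode) and NO₃⁻/NO is oxidised (anode), so E°cell = (+0.79) − (+0.96) = -0.17 V.
Balancing electrons gives n = 3.
ΔG° = −nFE° = −(3)(96485)(-0.17) = 49,207 J = +49.2 kJ.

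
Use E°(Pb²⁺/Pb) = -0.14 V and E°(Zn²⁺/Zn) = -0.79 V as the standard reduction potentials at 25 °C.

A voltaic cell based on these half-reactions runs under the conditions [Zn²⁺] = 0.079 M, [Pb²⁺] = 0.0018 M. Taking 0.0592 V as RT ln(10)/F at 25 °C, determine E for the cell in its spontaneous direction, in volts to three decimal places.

Pb²⁺/Pb is the cathode (higher E°), Zn²⁺/Zn the anode: E°cell = -0.14 − (-0.79) = +0.65 V, n = 2.
Overall: Pb²⁺(aq) + Zn(s) → Pb(s) + Zn²⁺(aq)
Q = [Zn²⁺] / ([Pb²⁺]); log Q = 1.642.
E = E° − (0.0592/n) log Q = +0.65 − (0.0592/2)(1.642) = +0.601 V.

+0.601 V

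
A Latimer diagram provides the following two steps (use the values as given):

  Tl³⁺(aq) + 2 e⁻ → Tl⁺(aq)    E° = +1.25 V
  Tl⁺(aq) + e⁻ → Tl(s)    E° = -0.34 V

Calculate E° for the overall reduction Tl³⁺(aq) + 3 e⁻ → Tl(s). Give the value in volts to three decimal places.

+0.720 V

Adding the free-energy changes (−nFE°) of the two steps gives −n₃FE°₃ = −n₁FE°₁ − n₂FE°₂.
E°₃ = (2×+1.25 + 1×-0.34) / 3 = (+2.160) / 3 = +0.720 V.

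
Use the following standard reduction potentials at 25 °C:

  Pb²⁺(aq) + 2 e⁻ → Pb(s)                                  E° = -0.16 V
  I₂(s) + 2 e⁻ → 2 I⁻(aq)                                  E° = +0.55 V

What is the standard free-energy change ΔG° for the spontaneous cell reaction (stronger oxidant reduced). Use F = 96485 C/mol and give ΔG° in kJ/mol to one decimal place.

-137.0 kJ/mol

I₂/I⁻ (E° = +0.55 V) is the cathode; Pb²⁺/Pb (E° = -0.16 V) is the anode, so E°cell = +0.71 V.
Balancing electrons gives n = 2 (lcm of 2 and 2).
ΔG° = −nFE° = −(2)(96485)(+0.71) = -137,009 J = -137.0 kJ/mol.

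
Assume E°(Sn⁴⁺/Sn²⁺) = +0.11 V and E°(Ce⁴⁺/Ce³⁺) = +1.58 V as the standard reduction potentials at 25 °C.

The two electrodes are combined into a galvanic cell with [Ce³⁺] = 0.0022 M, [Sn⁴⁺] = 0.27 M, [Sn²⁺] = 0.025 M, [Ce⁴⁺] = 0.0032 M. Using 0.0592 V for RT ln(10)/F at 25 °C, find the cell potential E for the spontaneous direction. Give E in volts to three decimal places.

+1.449 V

Ce⁴⁺/Ce³⁺ is the cathode (higher E°), Sn⁴⁺/Sn²⁺ the anode: E°cell = +1.58 − (+0.11) = +1.47 V, n = 2.
Overall: 2 Ce⁴⁺(aq) + Sn²⁺(aq) → 2 Ce³⁺(aq) + Sn⁴⁺(aq)
Q = [Ce³⁺]^2·[Sn⁴⁺] / ([Ce⁴⁺]^2·[Sn²⁺]); log Q = 0.708.
E = E° − (0.0592/n) log Q = +1.47 − (0.0592/2)(0.708) = +1.449 V.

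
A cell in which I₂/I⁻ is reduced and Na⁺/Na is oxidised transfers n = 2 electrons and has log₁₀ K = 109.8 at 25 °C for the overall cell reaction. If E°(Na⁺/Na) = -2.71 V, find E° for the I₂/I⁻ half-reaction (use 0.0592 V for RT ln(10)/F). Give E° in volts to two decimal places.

E°cell = (0.0592/n)·log K = (0.0592/2)(109.8) = +3.250 V.
Since I₂/I⁻ is the cathode and Na⁺/Na the anode, E°cell = E°(I₂/I⁻) − E°(Na⁺/Na).
So E°(I₂/I⁻) = E°cell + E°(Na⁺/Na) = +3.250 + (-2.71) = +0.54 V.

+0.54 V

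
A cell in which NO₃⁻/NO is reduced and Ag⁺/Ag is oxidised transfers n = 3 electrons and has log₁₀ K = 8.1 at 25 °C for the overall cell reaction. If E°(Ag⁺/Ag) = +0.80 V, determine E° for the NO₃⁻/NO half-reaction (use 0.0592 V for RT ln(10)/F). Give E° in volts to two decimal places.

E°cell = (0.0592/n)·log K = (0.0592/3)(8.1) = +0.160 V.
Since NO₃⁻/NO is the cathode and Ag⁺/Ag the anode, E°cell = E°(NO₃⁻/NO) − E°(Ag⁺/Ag).
So E°(NO₃⁻/NO) = E°cell + E°(Ag⁺/Ag) = +0.160 + (+0.80) = +0.96 V.

+0.96 V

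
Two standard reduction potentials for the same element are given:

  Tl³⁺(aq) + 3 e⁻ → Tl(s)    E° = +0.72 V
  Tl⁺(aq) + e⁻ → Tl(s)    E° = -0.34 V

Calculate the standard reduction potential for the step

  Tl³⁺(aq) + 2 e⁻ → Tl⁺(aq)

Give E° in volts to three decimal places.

+1.250 V

Sequential free energies add, so n₃E°₃ = n₁E°₁ + n₂E°₂.
With n₃ = 3, and the known step contributing 1×(-0.34) V, the unknown satisfies 2·E° = 3×(+0.72) − 1×(-0.34) = +2.500.
E° = +2.500 / 2 = +1.250 V.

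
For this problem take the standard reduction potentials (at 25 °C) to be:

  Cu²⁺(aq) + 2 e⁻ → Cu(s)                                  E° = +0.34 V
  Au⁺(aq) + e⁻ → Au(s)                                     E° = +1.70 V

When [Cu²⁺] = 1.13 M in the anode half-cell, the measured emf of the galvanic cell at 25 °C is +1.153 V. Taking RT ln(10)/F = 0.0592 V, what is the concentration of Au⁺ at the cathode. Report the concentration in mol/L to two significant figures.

Au⁺/Au is the cathode, Cu²⁺/Cu the anode: E°cell = +1.36 V, n = 2.
Overall reaction: 2 Au⁺(aq) + Cu(s) → 2 Au(s) + Cu²⁺(aq); Q = [Cu²⁺]^1/[Au⁺]^2.
From E = E° − (0.0592/n) log Q: log Q = (E° − E)·n/0.0592 = (+1.36 − (+1.153))·2/0.0592 = 6.9932.
So 2·log[Au⁺] = 1·log(1.13) − log Q = 0.0531 − (6.9932) = -6.9401; log[Au⁺] = -6.9401 / 2 = -3.4701; [Au⁺] = 10^(-3.4701) ≈ 0.00034 M.

0.00034 M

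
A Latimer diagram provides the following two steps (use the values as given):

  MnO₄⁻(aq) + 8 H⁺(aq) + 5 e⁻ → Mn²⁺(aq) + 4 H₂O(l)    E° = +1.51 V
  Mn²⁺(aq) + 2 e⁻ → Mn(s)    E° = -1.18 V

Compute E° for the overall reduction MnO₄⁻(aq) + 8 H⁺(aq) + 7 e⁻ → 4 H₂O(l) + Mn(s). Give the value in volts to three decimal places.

+0.741 V

Standard free energies of sequential steps add: ΔG°₃ = ΔG°₁ + ΔG°₂, so n₃E°₃ = n₁E°₁ + n₂E°₂.
E°₃ = (5×+1.51 + 2×-1.18) / 7 = (+5.190) / 7 = +0.741 V.
E° values themselves are not directly additive — weighting by electron count is essential.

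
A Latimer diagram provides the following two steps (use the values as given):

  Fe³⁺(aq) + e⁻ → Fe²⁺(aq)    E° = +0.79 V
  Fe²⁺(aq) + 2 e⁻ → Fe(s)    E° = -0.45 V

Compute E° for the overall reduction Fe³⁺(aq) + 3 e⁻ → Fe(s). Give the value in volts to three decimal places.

-0.037 V

Standard free energies of sequential steps add: ΔG°₃ = ΔG°₁ + ΔG°₂, so n₃E°₃ = n₁E°₁ + n₂E°₂.
E°₃ = (1×+0.79 + 2×-0.45) / 3 = (-0.110) / 3 = -0.037 V.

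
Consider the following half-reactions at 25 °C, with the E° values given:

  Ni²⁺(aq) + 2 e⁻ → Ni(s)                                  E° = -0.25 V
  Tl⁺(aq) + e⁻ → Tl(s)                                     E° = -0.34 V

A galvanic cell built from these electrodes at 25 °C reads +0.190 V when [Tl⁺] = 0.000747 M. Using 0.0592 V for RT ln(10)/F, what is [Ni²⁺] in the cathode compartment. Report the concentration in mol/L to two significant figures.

0.0013 M

Ni²⁺/Ni is the cathode, Tl⁺/Tl the anode: E°cell = +0.09 V, n = 2.
Overall reaction: Ni²⁺(aq) + 2 Tl(s) → Ni(s) + 2 Tl⁺(aq); Q = [Tl⁺]^2/[Ni²⁺]^1.
From E = E° − (0.0592/n) log Q: log Q = (E° − E)·n/0.0592 = (+0.09 − (+0.190))·2/0.0592 = -3.3784.
So 1·log[Ni²⁺] = 2·log(0.000747) − log Q = -6.2534 − (-3.3784) = -2.8750; [Ni²⁺] = 10^(-2.8750) ≈ 0.0013 M.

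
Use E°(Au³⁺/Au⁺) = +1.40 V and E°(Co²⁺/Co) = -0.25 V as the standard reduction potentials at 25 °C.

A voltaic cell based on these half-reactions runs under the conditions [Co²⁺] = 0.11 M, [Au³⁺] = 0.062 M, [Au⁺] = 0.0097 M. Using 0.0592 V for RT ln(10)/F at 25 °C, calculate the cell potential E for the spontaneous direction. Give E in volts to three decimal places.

+1.702 V

Au³⁺/Au⁺ is the cathode (higher E°), Co²⁺/Co the anode: E°cell = +1.40 − (-0.25) = +1.65 V, n = 2.
Overall: Au³⁺(aq) + Co(s) → Au⁺(aq) + Co²⁺(aq)
Q = [Au⁺]·[Co²⁺] / ([Au³⁺]); log Q = -1.764.
E = E° − (0.0592/n) log Q = +1.65 − (0.0592/2)(-1.764) = +1.702 V.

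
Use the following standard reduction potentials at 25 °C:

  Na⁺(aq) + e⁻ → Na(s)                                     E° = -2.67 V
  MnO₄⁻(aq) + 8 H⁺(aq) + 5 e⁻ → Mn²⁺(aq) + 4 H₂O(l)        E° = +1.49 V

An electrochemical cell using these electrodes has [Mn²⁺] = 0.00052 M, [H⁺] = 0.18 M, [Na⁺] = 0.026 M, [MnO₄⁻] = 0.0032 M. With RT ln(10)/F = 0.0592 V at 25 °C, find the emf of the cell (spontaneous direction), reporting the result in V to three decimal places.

MnO₄⁻/Mn²⁺ is the cathode (higher E°), Na⁺/Na the anode: E°cell = +1.49 − (-2.67) = +4.16 V, n = 5.
Overall: MnO₄⁻(aq) + 8 H⁺(aq) + 5 Na(s) → Mn²⁺(aq) + 4 H₂O(l) + 5 Na⁺(aq)
Q = [Mn²⁺]·[Na⁺]^5 / ([MnO₄⁻]·[H⁺]^8); log Q = -2.756.
E = E° − (0.0592/n) log Q = +4.16 − (0.0592/5)(-2.756) = +4.193 V.

+4.193 V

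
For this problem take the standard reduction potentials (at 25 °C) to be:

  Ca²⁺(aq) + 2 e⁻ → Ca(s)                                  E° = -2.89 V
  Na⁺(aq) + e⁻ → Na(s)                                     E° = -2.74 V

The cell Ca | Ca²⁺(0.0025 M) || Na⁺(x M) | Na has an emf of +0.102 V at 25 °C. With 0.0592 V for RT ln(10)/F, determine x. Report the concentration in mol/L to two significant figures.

0.0077 M

Na⁺/Na is the cathode, Ca²⁺/Ca the anode: E°cell = +0.15 V, n = 2.
Overall reaction: 2 Na⁺(aq) + Ca(s) → 2 Na(s) + Ca²⁺(aq); Q = [Ca²⁺]^1/[Na⁺]^2.
From E = E° − (0.0592/n) log Q: log Q = (E° − E)·n/0.0592 = (+0.15 − (+0.102))·2/0.0592 = 1.6216.
So 2·log[Na⁺] = 1·log(0.0025) − log Q = -2.6021 − (1.6216) = -4.2237; log[Na⁺] = -4.2237 / 2 = -2.1119; [Na⁺] = 10^(-2.1119) ≈ 0.0077 M.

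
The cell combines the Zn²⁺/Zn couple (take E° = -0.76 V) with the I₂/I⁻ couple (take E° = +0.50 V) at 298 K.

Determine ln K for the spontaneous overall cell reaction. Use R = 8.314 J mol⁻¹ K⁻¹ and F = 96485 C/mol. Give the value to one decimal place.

98.1

Cathode: I₂/I⁻; anode: Zn²⁺/Zn. E°cell = (+0.50) − (-0.76) = +1.26 V, with n = 2.
ΔG° = −nFE° = −RT ln K, so ln K = nFE°/(RT) = (2)(96485)(+1.26) / ((8.314)(298)) = 98.137.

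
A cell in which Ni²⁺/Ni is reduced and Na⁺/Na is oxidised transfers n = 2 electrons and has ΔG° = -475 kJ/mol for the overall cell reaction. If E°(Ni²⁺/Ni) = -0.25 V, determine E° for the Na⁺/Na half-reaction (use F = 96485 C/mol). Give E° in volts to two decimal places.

E°cell = −ΔG°/(nF) = −(-475×10³)/((2)(96485)) = +2.462 V.
Since Ni²⁺/Ni is the cathode and Na⁺/Na the anode, E°cell = E°(Ni²⁺/Ni) − E°(Na⁺/Na).
So E°(Na⁺/Na) = E°(Ni²⁺/Ni) − E°cell = (-0.25) − (+2.462) = -2.71 V.

-2.71 V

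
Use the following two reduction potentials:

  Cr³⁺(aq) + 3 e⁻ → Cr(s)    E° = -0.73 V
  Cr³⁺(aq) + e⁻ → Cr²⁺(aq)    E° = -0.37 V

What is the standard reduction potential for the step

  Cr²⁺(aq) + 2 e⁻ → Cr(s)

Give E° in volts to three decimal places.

Sequential free energies add, so n₃E°₃ = n₁E°₁ + n₂E°₂.
With n₃ = 3, and the known step contributing 1×(-0.37) V, the unknown satisfies 2·E° = 3×(-0.73) − 1×(-0.37) = -1.820.
E° = -1.820 / 2 = -0.910 V.

-0.910 V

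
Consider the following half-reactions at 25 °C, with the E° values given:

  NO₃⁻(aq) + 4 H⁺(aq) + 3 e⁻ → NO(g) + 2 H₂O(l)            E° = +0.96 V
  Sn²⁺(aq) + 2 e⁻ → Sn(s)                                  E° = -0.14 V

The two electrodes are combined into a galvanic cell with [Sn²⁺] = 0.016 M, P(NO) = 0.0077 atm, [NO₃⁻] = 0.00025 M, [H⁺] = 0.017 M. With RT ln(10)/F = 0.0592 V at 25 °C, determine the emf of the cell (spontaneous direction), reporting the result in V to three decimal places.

+0.984 V

NO₃⁻/NO is the cathode (higher E°), Sn²⁺/Sn the anode: E°cell = +0.96 − (-0.14) = +1.10 V, n = 6.
Overall: 2 NO₃⁻(aq) + 8 H⁺(aq) + 3 Sn(s) → 2 NO(g) + 4 H₂O(l) + 3 Sn²⁺(aq)
Q = P(NO)^2·[Sn²⁺]^3 / ([NO₃⁻]^2·[H⁺]^8); log Q = 11.746.
E = E° − (0.0592/n) log Q = +1.10 − (0.0592/6)(11.746) = +0.984 V.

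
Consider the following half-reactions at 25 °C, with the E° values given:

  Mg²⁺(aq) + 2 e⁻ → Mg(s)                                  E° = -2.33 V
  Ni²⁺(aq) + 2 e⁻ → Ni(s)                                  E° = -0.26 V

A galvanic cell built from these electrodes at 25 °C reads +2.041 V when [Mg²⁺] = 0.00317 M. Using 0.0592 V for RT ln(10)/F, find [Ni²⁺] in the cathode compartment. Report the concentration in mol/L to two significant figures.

Ni²⁺/Ni is the cathode, Mg²⁺/Mg the anode: E°cell = +2.07 V, n = 2.
Overall reaction: Ni²⁺(aq) + Mg(s) → Ni(s) + Mg²⁺(aq); Q = [Mg²⁺]^1/[Ni²⁺]^1.
From E = E° − (0.0592/n) log Q: log Q = (E° − E)·n/0.0592 = (+2.07 − (+2.041))·2/0.0592 = 0.9797.
So 1·log[Ni²⁺] = 1·log(0.00317) − log Q = -2.4989 − (0.9797) = -3.4786; [Ni²⁺] = 10^(-3.4786) ≈ 0.00033 M.

0.00033 M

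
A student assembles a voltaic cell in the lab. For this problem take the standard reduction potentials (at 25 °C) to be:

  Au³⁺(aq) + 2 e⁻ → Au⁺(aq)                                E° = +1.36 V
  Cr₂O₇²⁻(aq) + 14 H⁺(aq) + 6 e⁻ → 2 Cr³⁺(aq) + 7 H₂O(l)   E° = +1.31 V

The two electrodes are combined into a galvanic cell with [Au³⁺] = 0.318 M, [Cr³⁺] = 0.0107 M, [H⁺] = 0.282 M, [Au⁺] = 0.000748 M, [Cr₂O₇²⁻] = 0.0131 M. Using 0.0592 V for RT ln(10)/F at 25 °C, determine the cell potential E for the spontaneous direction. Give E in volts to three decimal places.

Au³⁺/Au⁺ is the cathode (higher E°), Cr₂O₇²⁻/Cr³⁺ the anode: E°cell = +1.36 − (+1.31) = +0.05 V, n = 6.
Overall: 3 Au³⁺(aq) + 2 Cr³⁺(aq) + 7 H₂O(l) → 3 Au⁺(aq) + Cr₂O₇²⁻(aq) + 14 H⁺(aq)
Q = [Au⁺]^3·[Cr₂O₇²⁻]·[H⁺]^14 / ([Au³⁺]^3·[Cr³⁺]^2); log Q = -13.524.
E = E° − (0.0592/n) log Q = +0.05 − (0.0592/6)(-13.524) = +0.183 V.

+0.183 V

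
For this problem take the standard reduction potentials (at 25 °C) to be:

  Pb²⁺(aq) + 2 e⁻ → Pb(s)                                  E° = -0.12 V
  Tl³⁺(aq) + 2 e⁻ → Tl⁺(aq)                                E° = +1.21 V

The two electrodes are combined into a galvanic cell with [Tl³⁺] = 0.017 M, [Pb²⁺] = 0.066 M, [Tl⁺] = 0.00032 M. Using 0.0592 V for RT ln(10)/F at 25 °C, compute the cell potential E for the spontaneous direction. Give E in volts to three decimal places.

Tl³⁺/Tl⁺ is the cathode (higher E°), Pb²⁺/Pb the anode: E°cell = +1.21 − (-0.12) = +1.33 V, n = 2.
Overall: Tl³⁺(aq) + Pb(s) → Tl⁺(aq) + Pb²⁺(aq)
Q = [Tl⁺]·[Pb²⁺] / ([Tl³⁺]); log Q = -2.906.
E = E° − (0.0592/n) log Q = +1.33 − (0.0592/2)(-2.906) = +1.416 V.

+1.416 V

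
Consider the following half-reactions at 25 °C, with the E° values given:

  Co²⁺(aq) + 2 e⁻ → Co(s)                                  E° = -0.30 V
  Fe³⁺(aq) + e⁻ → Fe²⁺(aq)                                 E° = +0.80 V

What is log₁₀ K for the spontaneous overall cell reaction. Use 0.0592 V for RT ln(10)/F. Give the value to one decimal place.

Cathode: Fe³⁺/Fe²⁺; anode: Co²⁺/Co. E°cell = +1.10 V, n = 2.
log K = nE°cell / 0.0592 = (2)(+1.10) / 0.0592 = 37.2.

37.2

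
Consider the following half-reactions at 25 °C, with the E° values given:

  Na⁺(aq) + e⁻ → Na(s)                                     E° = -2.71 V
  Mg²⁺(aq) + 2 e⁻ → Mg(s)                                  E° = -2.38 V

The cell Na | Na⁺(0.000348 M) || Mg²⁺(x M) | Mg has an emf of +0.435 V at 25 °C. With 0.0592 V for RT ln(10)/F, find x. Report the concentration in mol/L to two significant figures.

0.00043 M

Mg²⁺/Mg is the cathode, Na⁺/Na the anode: E°cell = +0.33 V, n = 2.
Overall reaction: Mg²⁺(aq) + 2 Na(s) → Mg(s) + 2 Na⁺(aq); Q = [Na⁺]^2/[Mg²⁺]^1.
From E = E° − (0.0592/n) log Q: log Q = (E° − E)·n/0.0592 = (+0.33 − (+0.435))·2/0.0592 = -3.5473.
So 1·log[Mg²⁺] = 2·log(0.000348) − log Q = -6.9168 − (-3.5473) = -3.3695; [Mg²⁺] = 10^(-3.3695) ≈ 0.00043 M.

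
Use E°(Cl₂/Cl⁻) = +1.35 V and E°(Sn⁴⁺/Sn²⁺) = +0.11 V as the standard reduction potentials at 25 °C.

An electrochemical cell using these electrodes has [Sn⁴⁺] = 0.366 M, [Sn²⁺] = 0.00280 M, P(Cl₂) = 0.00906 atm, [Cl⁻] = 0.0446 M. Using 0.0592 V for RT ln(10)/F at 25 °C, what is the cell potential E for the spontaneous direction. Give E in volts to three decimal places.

+1.197 V

Cl₂/Cl⁻ is the cathode (higher E°), Sn⁴⁺/Sn²⁺ the anode: E°cell = +1.35 − (+0.11) = +1.24 V, n = 2.
Overall: Cl₂(g) + Sn²⁺(aq) → 2 Cl⁻(aq) + Sn⁴⁺(aq)
Q = [Cl⁻]^2·[Sn⁴⁺] / (P(Cl₂)·[Sn²⁺]); log Q = 1.458.
E = E° − (0.0592/n) log Q = +1.24 − (0.0592/2)(1.458) = +1.197 V.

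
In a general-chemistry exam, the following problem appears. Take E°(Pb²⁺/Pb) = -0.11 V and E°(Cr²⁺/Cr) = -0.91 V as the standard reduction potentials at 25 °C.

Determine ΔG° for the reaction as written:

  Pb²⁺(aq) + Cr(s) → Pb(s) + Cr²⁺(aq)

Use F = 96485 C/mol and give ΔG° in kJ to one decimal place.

-154.4 kJ

As written, Pb²⁺/Pb is reduced (cathode) and Cr²⁺/Cr is oxidised (anode), so E°cell = (-0.11) − (-0.91) = +0.80 V.
Balancing electrons gives n = 2.
ΔG° = −nFE° = −(2)(96485)(+0.80) = -154,376 J = -154.4 kJ.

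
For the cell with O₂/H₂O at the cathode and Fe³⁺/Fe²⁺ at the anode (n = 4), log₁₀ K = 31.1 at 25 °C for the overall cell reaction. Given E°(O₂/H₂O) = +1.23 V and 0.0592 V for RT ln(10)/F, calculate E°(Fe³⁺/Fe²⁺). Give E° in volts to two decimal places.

E°cell = (0.0592/n)·log K = (0.0592/4)(31.1) = +0.460 V.
Since O₂/H₂O is the cathode and Fe³⁺/Fe²⁺ the anode, E°cell = E°(O₂/H₂O) − E°(Fe³⁺/Fe²⁺).
So E°(Fe³⁺/Fe²⁺) = E°(O₂/H₂O) − E°cell = (+1.23) − (+0.460) = +0.77 V.

+0.77 V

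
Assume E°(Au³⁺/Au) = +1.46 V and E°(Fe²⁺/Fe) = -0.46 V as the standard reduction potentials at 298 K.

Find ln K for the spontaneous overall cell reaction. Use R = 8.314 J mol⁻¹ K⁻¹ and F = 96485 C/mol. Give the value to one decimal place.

Cathode: Au³⁺/Au; anode: Fe²⁺/Fe. E°cell = (+1.46) − (-0.46) = +1.92 V, with n = 6.
ΔG° = −nFE° = −RT ln K, so ln K = nFE°/(RT) = (6)(96485)(+1.92) / ((8.314)(298)) = 448.628.

448.6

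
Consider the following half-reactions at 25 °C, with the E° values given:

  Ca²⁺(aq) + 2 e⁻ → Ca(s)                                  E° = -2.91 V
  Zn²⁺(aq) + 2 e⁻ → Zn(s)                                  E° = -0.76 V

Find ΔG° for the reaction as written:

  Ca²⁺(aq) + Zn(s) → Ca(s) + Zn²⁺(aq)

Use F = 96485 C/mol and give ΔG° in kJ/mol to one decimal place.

+414.9 kJ/mol

As written, Ca²⁺/Ca is reduced (cathode) and Zn²⁺/Zn is oxidised (anode), so E°cell = (-2.91) − (-0.76) = -2.15 V.
Balancing electrons gives n = 2.
ΔG° = −nFE° = −(2)(96485)(-2.15) = 414,886 J = +414.9 kJ/mol.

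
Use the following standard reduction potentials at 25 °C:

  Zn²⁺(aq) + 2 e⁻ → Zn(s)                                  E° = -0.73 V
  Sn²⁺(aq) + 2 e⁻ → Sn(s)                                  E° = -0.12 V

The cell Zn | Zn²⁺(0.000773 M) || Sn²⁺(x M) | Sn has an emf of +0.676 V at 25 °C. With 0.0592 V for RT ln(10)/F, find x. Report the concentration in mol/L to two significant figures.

0.13 M

Sn²⁺/Sn is the cathode, Zn²⁺/Zn the anode: E°cell = +0.61 V, n = 2.
Overall reaction: Sn²⁺(aq) + Zn(s) → Sn(s) + Zn²⁺(aq); Q = [Zn²⁺]^1/[Sn²⁺]^1.
From E = E° − (0.0592/n) log Q: log Q = (E° − E)·n/0.0592 = (+0.61 − (+0.676))·2/0.0592 = -2.2297.
So 1·log[Sn²⁺] = 1·log(0.000773) − log Q = -3.1118 − (-2.2297) = -0.8821; [Sn²⁺] = 10^(-0.8821) ≈ 0.13 M.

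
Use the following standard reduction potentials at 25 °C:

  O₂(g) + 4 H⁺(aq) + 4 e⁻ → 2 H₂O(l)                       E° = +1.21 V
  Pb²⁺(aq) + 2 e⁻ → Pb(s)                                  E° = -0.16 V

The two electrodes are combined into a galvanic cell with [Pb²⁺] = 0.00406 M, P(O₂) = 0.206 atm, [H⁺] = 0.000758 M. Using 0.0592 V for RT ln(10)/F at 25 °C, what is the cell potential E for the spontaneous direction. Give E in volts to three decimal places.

O₂/H₂O is the cathode (higher E°), Pb²⁺/Pb the anode: E°cell = +1.21 − (-0.16) = +1.37 V, n = 4.
Overall: O₂(g) + 4 H⁺(aq) + 2 Pb(s) → 2 H₂O(l) + 2 Pb²⁺(aq)
Q = [Pb²⁺]^2 / (P(O₂)·[H⁺]^4); log Q = 8.385.
E = E° − (0.0592/n) log Q = +1.37 − (0.0592/4)(8.385) = +1.246 V.

+1.246 V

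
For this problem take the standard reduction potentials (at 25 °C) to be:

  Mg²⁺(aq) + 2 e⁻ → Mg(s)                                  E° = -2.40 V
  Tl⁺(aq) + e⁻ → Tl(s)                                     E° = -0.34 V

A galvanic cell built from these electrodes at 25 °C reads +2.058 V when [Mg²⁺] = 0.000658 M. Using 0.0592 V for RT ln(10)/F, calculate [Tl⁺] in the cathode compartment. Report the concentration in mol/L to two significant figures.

Tl⁺/Tl is the cathode, Mg²⁺/Mg the anode: E°cell = +2.06 V, n = 2.
Overall reaction: 2 Tl⁺(aq) + Mg(s) → 2 Tl(s) + Mg²⁺(aq); Q = [Mg²⁺]^1/[Tl⁺]^2.
From E = E° − (0.0592/n) log Q: log Q = (E° − E)·n/0.0592 = (+2.06 − (+2.058))·2/0.0592 = 0.0676.
So 2·log[Tl⁺] = 1·log(0.000658) − log Q = -3.1818 − (0.0676) = -3.2494; log[Tl⁺] = -3.2494 / 2 = -1.6247; [Tl⁺] = 10^(-1.6247) ≈ 0.024 M.

0.024 M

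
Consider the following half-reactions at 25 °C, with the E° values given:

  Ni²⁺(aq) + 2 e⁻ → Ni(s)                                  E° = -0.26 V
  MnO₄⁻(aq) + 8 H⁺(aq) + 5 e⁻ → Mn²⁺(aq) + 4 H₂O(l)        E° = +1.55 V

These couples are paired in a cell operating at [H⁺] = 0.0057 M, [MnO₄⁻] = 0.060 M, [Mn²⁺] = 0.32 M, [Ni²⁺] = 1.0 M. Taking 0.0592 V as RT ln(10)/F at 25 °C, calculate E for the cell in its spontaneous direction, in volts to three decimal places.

+1.589 V

MnO₄⁻/Mn²⁺ is the cathode (higher E°), Ni²⁺/Ni the anode: E°cell = +1.55 − (-0.26) = +1.81 V, n = 10.
Overall: 2 MnO₄⁻(aq) + 16 H⁺(aq) + 5 Ni(s) → 2 Mn²⁺(aq) + 8 H₂O(l) + 5 Ni²⁺(aq)
Q = [Mn²⁺]^2·[Ni²⁺]^5 / ([MnO₄⁻]^2·[H⁺]^16); log Q = 37.360.
E = E° − (0.0592/n) log Q = +1.81 − (0.0592/10)(37.360) = +1.589 V.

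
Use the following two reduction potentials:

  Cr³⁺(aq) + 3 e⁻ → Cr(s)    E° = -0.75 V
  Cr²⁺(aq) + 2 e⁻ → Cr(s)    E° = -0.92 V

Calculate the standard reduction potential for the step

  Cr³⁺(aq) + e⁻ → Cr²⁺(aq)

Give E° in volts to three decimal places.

Sequential free energies add, so n₃E°₃ = n₁E°₁ + n₂E°₂.
With n₃ = 3, and the known step contributing 2×(-0.92) V, the unknown satisfies 1·E° = 3×(-0.75) − 2×(-0.92) = -0.410.
E° = -0.410 / 1 = -0.410 V.

-0.410 V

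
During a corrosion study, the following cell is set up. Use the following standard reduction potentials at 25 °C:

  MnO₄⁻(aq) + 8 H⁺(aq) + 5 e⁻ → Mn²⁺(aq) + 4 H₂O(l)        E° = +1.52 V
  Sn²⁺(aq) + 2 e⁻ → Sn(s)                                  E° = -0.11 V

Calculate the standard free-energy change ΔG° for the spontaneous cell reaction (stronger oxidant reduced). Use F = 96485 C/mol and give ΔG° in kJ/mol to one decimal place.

MnO₄⁻/Mn²⁺ (E° = +1.52 V) is the cathode; Sn²⁺/Sn (E° = -0.11 V) is the anode, so E°cell = +1.63 V.
Balancing electrons gives n = 10 (lcm of 5 and 2).
ΔG° = −nFE° = −(10)(96485)(+1.63) = -1,572,706 J = -1572.7 kJ/mol.

-1572.7 kJ/mol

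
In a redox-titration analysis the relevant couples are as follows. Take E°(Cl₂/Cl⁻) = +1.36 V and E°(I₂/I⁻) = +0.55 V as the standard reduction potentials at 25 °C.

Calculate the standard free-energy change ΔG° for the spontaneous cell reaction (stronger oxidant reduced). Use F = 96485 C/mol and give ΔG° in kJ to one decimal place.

-156.3 kJ

Cl₂/Cl⁻ (E° = +1.36 V) is the cathode; I₂/I⁻ (E° = +0.55 V) is the anode, so E°cell = +0.81 V.
Balancing electrons gives n = 2 (lcm of 2 and 2).
ΔG° = −nFE° = −(2)(96485)(+0.81) = -156,306 J = -156.3 kJ.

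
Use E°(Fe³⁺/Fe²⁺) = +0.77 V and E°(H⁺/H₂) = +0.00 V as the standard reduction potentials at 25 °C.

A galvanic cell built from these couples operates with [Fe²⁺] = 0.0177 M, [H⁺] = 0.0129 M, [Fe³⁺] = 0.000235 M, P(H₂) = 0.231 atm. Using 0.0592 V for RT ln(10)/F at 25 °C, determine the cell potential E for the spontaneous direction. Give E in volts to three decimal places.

Fe³⁺/Fe²⁺ is the cathode (higher E°), H⁺/H₂ the anode: E°cell = +0.77 − (+0.00) = +0.77 V, n = 2.
Overall: 2 Fe³⁺(aq) + H₂(g) → 2 Fe²⁺(aq) + 2 H⁺(aq)
Q = [Fe²⁺]^2·[H⁺]^2 / ([Fe³⁺]^2·P(H₂)); log Q = 0.611.
E = E° − (0.0592/n) log Q = +0.77 − (0.0592/2)(0.611) = +0.752 V.

+0.752 V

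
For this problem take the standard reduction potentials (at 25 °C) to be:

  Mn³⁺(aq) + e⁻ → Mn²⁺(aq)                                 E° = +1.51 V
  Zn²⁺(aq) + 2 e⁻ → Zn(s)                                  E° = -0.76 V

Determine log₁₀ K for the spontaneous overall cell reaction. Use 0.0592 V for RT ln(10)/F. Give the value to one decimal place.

Cathode: Mn³⁺/Mn²⁺; anode: Zn²⁺/Zn. E°cell = +2.27 V, n = 2.
log K = nE°cell / 0.0592 = (2)(+2.27) / 0.0592 = 76.7.

76.7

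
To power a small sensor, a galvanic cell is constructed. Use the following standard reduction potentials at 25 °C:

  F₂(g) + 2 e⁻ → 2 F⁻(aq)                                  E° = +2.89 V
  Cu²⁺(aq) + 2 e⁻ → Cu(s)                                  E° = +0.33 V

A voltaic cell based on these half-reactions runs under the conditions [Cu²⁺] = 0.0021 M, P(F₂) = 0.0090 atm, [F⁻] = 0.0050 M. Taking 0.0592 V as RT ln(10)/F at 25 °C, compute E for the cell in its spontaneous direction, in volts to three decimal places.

F₂/F⁻ is the cathode (higher E°), Cu²⁺/Cu the anode: E°cell = +2.89 − (+0.33) = +2.56 V, n = 2.
Overall: F₂(g) + Cu(s) → 2 F⁻(aq) + Cu²⁺(aq)
Q = [F⁻]^2·[Cu²⁺] / (P(F₂)); log Q = -5.234.
E = E° − (0.0592/n) log Q = +2.56 − (0.0592/2)(-5.234) = +2.715 V.

+2.715 V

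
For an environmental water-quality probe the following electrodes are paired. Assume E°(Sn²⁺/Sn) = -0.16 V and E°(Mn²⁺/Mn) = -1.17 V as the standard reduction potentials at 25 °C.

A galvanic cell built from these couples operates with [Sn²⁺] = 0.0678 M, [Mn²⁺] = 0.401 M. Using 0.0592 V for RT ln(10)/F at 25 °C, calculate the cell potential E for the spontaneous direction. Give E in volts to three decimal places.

+0.987 V

Sn²⁺/Sn is the cathode (higher E°), Mn²⁺/Mn the anode: E°cell = -0.16 − (-1.17) = +1.01 V, n = 2.
Overall: Sn²⁺(aq) + Mn(s) → Sn(s) + Mn²⁺(aq)
Q = [Mn²⁺] / ([Sn²⁺]); log Q = 0.772.
E = E° − (0.0592/n) log Q = +1.01 − (0.0592/2)(0.772) = +0.987 V.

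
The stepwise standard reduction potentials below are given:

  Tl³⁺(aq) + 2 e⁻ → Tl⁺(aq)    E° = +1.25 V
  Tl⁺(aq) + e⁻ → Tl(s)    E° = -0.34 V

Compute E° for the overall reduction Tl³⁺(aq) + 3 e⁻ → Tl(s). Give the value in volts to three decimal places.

Adding the free-energy changes (−nFE°) of the two steps gives −n₃FE°₃ = −n₁FE°₁ − n₂FE°₂.
E°₃ = (2×+1.25 + 1×-0.34) / 3 = (+2.160) / 3 = +0.720 V.

+0.720 V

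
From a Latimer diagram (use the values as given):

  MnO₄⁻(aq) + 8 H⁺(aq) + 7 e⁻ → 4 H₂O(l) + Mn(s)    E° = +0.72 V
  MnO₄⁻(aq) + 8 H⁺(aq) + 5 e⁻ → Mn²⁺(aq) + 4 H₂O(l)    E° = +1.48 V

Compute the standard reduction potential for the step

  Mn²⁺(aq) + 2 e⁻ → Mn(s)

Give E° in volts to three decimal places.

-1.180 V

Sequential free energies add, so n₃E°₃ = n₁E°₁ + n₂E°₂.
With n₃ = 7, and the known step contributing 5×(+1.48) V, the unknown satisfies 2·E° = 7×(+0.72) − 5×(+1.48) = -2.360.
E° = -2.360 / 2 = -1.180 V.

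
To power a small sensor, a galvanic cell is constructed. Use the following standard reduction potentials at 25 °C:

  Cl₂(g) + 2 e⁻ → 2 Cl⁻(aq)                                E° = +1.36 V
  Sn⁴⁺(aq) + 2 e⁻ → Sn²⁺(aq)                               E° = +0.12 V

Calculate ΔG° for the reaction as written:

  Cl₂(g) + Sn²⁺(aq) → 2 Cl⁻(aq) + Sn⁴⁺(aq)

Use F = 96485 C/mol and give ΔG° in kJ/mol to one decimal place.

-239.3 kJ/mol

As written, Cl₂/Cl⁻ is reduced (cathode) and Sn⁴⁺/Sn²⁺ is oxidised (anode), so E°cell = (+1.36) − (+0.12) = +1.24 V.
Balancing electrons gives n = 2.
ΔG° = −nFE° = −(2)(96485)(+1.24) = -239,283 J = -239.3 kJ/mol.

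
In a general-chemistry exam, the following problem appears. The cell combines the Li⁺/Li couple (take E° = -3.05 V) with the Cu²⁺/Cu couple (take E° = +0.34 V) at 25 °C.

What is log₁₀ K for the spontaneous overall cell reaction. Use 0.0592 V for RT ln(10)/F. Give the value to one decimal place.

Cathode: Cu²⁺/Cu; anode: Li⁺/Li. E°cell = +3.39 V, n = 2.
log K = nE°cell / 0.0592 = (2)(+3.39) / 0.0592 = 114.5.

114.5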